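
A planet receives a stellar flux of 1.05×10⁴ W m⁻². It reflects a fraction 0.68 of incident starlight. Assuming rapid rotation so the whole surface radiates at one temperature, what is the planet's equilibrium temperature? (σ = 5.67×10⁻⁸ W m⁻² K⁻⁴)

Energy balance: absorbed = emitted ⇒ πR²·S(1−A) = 4πR²·σT_eq⁴, so T_eq⁴ = S(1−A)/(4σ).
T_eq = [1.05×10⁴ × 0.32 / (4 × 5.67×10⁻⁸)]^(1/4) = (1.48×10¹⁰)^(1/4) = 349 K.

T_eq ≈ 349 K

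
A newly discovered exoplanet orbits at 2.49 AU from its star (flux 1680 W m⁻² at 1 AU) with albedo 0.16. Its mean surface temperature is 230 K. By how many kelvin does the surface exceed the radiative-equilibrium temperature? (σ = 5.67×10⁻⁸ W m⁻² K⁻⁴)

ΔT ≈ 52.0 K

S = 1680/2.49² = 271.0 W m⁻².
T_eq = [S(1−A)/(4σ)]^(1/4) = [271.0×0.84/(4×5.67×10⁻⁸)]^(1/4) = 178.0 K.
ΔT = T_surf − T_eq = 230 − 178.0.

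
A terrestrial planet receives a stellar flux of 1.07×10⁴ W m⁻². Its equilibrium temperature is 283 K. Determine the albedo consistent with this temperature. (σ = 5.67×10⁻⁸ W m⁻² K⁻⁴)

From T_eq⁴ = S(1−A)/(4σ): 1−A = 4σT_eq⁴/S.
1−A = 4 × 5.67×10⁻⁸ × (283)⁴ / 1.07×10⁴ = 0.136.

A ≈ 0.86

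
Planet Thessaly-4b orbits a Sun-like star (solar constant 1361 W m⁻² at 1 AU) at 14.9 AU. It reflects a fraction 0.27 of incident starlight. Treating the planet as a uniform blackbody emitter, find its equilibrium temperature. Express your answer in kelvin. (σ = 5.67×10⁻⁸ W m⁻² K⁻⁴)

Flux at 14.9 AU: S = 1361/14.9² = 6.13 W m⁻².
Energy balance: absorbed = emitted ⇒ πR²·S(1−A) = 4πR²·σT_eq⁴, so T_eq⁴ = S(1−A)/(4σ).
T_eq = [6.13 × 0.73 / (4 × 5.67×10⁻⁸)]^(1/4) = (1.97×10⁷)^(1/4) = 66.6 K.

T_eq ≈ 66.6 K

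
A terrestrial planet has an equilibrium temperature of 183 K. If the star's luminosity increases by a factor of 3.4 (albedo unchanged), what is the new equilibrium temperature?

T_eq ≈ 248 K

T_eq ∝ L^(1/4) · d^(−1/2).
T′ = 183 × 3.4^(1/4) = 248 K.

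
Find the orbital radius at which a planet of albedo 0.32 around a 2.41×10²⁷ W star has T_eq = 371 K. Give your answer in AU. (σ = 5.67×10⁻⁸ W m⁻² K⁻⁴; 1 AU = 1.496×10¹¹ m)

d ≈ 1.16 AU

From T_eq⁴ = L(1−A)/(16πσd²): d = √[L(1−A)/(16πσT_eq⁴)].
d = √[2.41×10²⁷ × 0.68 / (16π × 5.67×10⁻⁸ × (371)⁴)] = 1.74×10¹¹ m = 1.16 AU.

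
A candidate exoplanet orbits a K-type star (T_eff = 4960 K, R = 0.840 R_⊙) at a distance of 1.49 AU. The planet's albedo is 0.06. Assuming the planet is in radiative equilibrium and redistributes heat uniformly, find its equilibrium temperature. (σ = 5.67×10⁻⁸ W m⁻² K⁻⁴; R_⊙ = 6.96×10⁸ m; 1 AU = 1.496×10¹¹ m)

T_eq ≈ 177 K

R_⋆ = 0.840 × 6.96×10⁸ = 5.85×10⁸ m.
d = 1.49 AU = 2.23×10¹¹ m.
L = 4πR_⋆²σT_⋆⁴ = 4π(5.85×10⁸)² × 5.67×10⁻⁸ × (4960)⁴ = 1.47×10²⁶ W.
S = L/(4πd²) = 236 W m⁻².
Energy balance: absorbed = emitted ⇒ πR²·S(1−A) = 4πR²·σT_eq⁴, so T_eq⁴ = S(1−A)/(4σ).
T_eq = [236 × 0.94 / (4 × 5.67×10⁻⁸)]^(1/4) = (9.78×10⁸)^(1/4) = 177 K.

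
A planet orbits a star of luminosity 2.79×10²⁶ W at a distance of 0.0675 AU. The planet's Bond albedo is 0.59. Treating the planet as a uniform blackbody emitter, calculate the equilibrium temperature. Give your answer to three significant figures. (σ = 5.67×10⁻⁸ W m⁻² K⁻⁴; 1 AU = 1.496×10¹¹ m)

T_eq ≈ 792 K

d = 0.0675 AU = 1.01×10¹⁰ m.
Flux: S = L/(4πd²) = 2.79×10²⁶/(4π×(1.01×10¹⁰)²) = 2.18×10⁵ W m⁻².
Energy balance: absorbed = emitted ⇒ πR²·S(1−A) = 4πR²·σT_eq⁴, so T_eq⁴ = S(1−A)/(4σ).
T_eq = [2.18×10⁵ × 0.41 / (4 × 5.67×10⁻⁸)]^(1/4) = (3.94×10¹¹)^(1/4) = 792 K.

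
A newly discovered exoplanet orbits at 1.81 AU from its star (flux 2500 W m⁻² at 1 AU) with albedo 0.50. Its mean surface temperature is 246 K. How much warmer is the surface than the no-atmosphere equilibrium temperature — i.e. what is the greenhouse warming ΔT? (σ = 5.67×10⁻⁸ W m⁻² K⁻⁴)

S = 2500/1.81² = 763.1 W m⁻².
T_eq = [S(1−A)/(4σ)]^(1/4) = [763.1×0.50/(4×5.67×10⁻⁸)]^(1/4) = 202.5 K.
ΔT = T_surf − T_eq = 246 − 202.5.

ΔT ≈ 43.5 K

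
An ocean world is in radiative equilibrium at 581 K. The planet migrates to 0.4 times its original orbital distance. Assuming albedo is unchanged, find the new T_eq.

T_eq ∝ L^(1/4) · d^(−1/2).
T′ = 581 / 0.4^(1/2) = 919 K.

T_eq ≈ 919 K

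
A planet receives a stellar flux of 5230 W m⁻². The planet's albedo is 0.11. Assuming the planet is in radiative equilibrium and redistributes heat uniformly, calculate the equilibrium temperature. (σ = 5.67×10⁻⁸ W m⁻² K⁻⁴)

Energy balance: absorbed = emitted ⇒ πR²·S(1−A) = 4πR²·σT_eq⁴, so T_eq⁴ = S(1−A)/(4σ).
T_eq = [5230 × 0.89 / (4 × 5.67×10⁻⁸)]^(1/4) = (2.05×10¹⁰)^(1/4) = 378 K.

T_eq ≈ 378 K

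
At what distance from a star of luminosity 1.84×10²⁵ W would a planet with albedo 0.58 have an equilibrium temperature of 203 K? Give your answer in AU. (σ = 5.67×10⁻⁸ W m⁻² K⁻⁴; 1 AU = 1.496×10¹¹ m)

d ≈ 0.267 AU

From T_eq⁴ = L(1−A)/(16πσd²): d = √[L(1−A)/(16πσT_eq⁴)].
d = √[1.84×10²⁵ × 0.42 / (16π × 5.67×10⁻⁸ × (203)⁴)] = 4.00×10¹⁰ m = 0.267 AU.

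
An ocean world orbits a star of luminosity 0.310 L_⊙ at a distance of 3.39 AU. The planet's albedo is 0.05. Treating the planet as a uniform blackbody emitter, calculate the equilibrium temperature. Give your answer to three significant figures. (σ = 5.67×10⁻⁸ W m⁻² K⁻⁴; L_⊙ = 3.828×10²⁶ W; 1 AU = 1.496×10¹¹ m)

T_eq ≈ 111 K

d = 3.39 AU = 5.07×10¹¹ m.
L = 0.310 × 3.828×10²⁶ = 1.19×10²⁶ W.
Flux: S = L/(4πd²) = 1.19×10²⁶/(4π×(5.07×10¹¹)²) = 36.7 W m⁻².
Energy balance: absorbed = emitted ⇒ πR²·S(1−A) = 4πR²·σT_eq⁴, so T_eq⁴ = S(1−A)/(4σ).
T_eq = [36.7 × 0.95 / (4 × 5.67×10⁻⁸)]^(1/4) = (1.54×10⁸)^(1/4) = 111 K.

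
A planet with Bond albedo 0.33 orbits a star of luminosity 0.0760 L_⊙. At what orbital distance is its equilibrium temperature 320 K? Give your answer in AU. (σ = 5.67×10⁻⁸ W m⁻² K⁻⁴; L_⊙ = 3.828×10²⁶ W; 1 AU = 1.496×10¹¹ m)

d ≈ 0.171 AU

L = 0.0760 × 3.828×10²⁶ = 2.91×10²⁵ W.
From T_eq⁴ = L(1−A)/(16πσd²): d = √[L(1−A)/(16πσT_eq⁴)].
d = √[2.91×10²⁵ × 0.67 / (16π × 5.67×10⁻⁸ × (320)⁴)] = 2.55×10¹⁰ m = 0.171 AU.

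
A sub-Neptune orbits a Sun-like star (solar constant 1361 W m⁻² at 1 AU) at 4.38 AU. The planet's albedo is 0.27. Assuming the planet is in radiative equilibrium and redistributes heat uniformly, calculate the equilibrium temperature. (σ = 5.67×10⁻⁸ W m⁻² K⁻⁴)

Flux at 4.38 AU: S = 1361/4.38² = 70.9 W m⁻².
Energy balance: absorbed = emitted ⇒ πR²·S(1−A) = 4πR²·σT_eq⁴, so T_eq⁴ = S(1−A)/(4σ).
T_eq = [70.9 × 0.73 / (4 × 5.67×10⁻⁸)]^(1/4) = (2.28×10⁸)^(1/4) = 123 K.

T_eq ≈ 123 K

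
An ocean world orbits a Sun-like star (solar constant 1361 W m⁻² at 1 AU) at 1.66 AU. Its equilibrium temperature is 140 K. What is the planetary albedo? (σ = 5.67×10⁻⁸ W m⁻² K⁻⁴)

A ≈ 0.82

Flux at 1.66 AU: S = 1361/1.66² = 494 W m⁻².
From T_eq⁴ = S(1−A)/(4σ): 1−A = 4σT_eq⁴/S.
1−A = 4 × 5.67×10⁻⁸ × (140)⁴ / 494 = 0.176.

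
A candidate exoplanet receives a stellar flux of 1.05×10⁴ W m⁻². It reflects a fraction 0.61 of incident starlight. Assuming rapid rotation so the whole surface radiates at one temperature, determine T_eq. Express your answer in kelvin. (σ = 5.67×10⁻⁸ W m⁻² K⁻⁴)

Energy balance: absorbed = emitted ⇒ πR²·S(1−A) = 4πR²·σT_eq⁴, so T_eq⁴ = S(1−A)/(4σ).
T_eq = [1.05×10⁴ × 0.39 / (4 × 5.67×10⁻⁸)]^(1/4) = (1.81×10¹⁰)^(1/4) = 367 K.

T_eq ≈ 367 K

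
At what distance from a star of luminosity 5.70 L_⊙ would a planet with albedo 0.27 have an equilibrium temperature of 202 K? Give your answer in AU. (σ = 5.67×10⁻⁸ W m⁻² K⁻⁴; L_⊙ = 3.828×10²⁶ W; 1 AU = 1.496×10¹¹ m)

d ≈ 3.87 AU

L = 5.70 × 3.828×10²⁶ = 2.18×10²⁷ W.
From T_eq⁴ = L(1−A)/(16πσd²): d = √[L(1−A)/(16πσT_eq⁴)].
d = √[2.18×10²⁷ × 0.73 / (16π × 5.67×10⁻⁸ × (202)⁴)] = 5.79×10¹¹ m = 3.87 AU.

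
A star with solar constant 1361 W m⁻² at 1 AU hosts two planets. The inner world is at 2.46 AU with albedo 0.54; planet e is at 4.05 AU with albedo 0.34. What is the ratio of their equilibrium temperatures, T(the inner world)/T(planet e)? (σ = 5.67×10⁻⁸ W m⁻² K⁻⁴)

T₁/T₂ ≈ 1.172

T_eq = [S₀(1−A)/(4σd²)]^(1/4), so T ∝ (1−A)^(1/4) / √d.
T₁ = [1361×0.46/(4×5.67×10⁻⁸×2.46²)]^(1/4) = 146.14 K.
T₂ = [1361×0.66/(4×5.67×10⁻⁸×4.05²)]^(1/4) = 124.66 K.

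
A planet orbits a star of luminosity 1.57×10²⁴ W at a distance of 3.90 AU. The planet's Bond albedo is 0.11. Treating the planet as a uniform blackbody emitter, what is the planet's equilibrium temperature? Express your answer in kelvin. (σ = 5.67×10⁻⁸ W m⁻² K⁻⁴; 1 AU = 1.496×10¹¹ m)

d = 3.90 AU = 5.83×10¹¹ m.
Flux: S = L/(4πd²) = 1.57×10²⁴/(4π×(5.83×10¹¹)²) = 0.367 W m⁻².
Energy balance: absorbed = emitted ⇒ πR²·S(1−A) = 4πR²·σT_eq⁴, so T_eq⁴ = S(1−A)/(4σ).
T_eq = [0.367 × 0.89 / (4 × 5.67×10⁻⁸)]^(1/4) = (1.44×10⁶)^(1/4) = 34.6 K.

T_eq ≈ 34.6 K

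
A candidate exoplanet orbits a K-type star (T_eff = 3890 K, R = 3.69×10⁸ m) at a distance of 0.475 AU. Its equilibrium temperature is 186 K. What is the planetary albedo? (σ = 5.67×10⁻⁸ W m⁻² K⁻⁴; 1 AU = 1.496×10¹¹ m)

d = 0.475 AU = 7.11×10¹⁰ m.
L = 4πR_⋆²σT_⋆⁴ = 4π(3.69×10⁸)² × 5.67×10⁻⁸ × (3890)⁴ = 2.22×10²⁵ W.
S = L/(4πd²) = 350 W m⁻².
From T_eq⁴ = S(1−A)/(4σ): 1−A = 4σT_eq⁴/S.
1−A = 4 × 5.67×10⁻⁸ × (186)⁴ / 350 = 0.775.

A ≈ 0.22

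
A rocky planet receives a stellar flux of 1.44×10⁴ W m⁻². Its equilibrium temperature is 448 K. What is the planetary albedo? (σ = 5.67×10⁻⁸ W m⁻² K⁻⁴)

A ≈ 0.37

From T_eq⁴ = S(1−A)/(4σ): 1−A = 4σT_eq⁴/S.
1−A = 4 × 5.67×10⁻⁸ × (448)⁴ / 1.44×10⁴ = 0.634.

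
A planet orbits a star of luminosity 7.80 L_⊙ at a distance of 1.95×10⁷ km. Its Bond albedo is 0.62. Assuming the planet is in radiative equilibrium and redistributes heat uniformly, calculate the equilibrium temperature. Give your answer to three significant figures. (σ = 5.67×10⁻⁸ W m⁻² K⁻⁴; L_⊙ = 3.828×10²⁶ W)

T_eq ≈ 1010 K

d = 1.95×10⁷ km = 1.95×10¹⁰ m.
L = 7.80 × 3.828×10²⁶ = 2.99×10²⁷ W.
Flux: S = L/(4πd²) = 2.99×10²⁷/(4π×(1.95×10¹⁰)²) = 6.25×10⁵ W m⁻².
Energy balance: absorbed = emitted ⇒ πR²·S(1−A) = 4πR²·σT_eq⁴, so T_eq⁴ = S(1−A)/(4σ).
T_eq = [6.25×10⁵ × 0.38 / (4 × 5.67×10⁻⁸)]^(1/4) = (1.05×10¹²)^(1/4) = 1010 K.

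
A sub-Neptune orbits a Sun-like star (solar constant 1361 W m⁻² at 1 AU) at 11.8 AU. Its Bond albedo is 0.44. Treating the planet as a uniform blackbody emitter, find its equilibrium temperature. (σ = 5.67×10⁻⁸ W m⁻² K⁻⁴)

Flux at 11.8 AU: S = 1361/11.8² = 9.77 W m⁻².
Energy balance: absorbed = emitted ⇒ πR²·S(1−A) = 4πR²·σT_eq⁴, so T_eq⁴ = S(1−A)/(4σ).
T_eq = [9.77 × 0.56 / (4 × 5.67×10⁻⁸)]^(1/4) = (2.41×10⁷)^(1/4) = 70.1 K.

T_eq ≈ 70.1 K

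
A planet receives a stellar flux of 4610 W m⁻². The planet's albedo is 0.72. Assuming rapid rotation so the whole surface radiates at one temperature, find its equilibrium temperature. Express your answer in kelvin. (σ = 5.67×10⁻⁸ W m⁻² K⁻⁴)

T_eq ≈ 275 K

Energy balance: absorbed = emitted ⇒ πR²·S(1−A) = 4πR²·σT_eq⁴, so T_eq⁴ = S(1−A)/(4σ).
T_eq = [4610 × 0.28 / (4 × 5.67×10⁻⁸)]^(1/4) = (5.69×10⁹)^(1/4) = 275 K.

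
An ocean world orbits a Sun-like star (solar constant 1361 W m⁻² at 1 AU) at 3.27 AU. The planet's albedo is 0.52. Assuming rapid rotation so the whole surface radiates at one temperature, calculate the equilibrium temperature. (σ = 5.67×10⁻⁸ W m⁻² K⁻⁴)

Flux at 3.27 AU: S = 1361/3.27² = 127 W m⁻².
Energy balance: absorbed = emitted ⇒ πR²·S(1−A) = 4πR²·σT_eq⁴, so T_eq⁴ = S(1−A)/(4σ).
T_eq = [127 × 0.48 / (4 × 5.67×10⁻⁸)]^(1/4) = (2.69×10⁸)^(1/4) = 128 K.

T_eq ≈ 128 K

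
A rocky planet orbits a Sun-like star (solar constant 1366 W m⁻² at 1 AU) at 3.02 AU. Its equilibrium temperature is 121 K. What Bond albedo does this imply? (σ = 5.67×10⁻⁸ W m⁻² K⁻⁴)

A ≈ 0.68

Flux at 3.02 AU: S = 1366/3.02² = 150 W m⁻².
From T_eq⁴ = S(1−A)/(4σ): 1−A = 4σT_eq⁴/S.
1−A = 4 × 5.67×10⁻⁸ × (121)⁴ / 150 = 0.325.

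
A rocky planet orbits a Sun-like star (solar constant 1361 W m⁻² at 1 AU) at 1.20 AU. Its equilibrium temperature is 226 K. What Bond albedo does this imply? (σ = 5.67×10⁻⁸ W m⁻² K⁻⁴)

A ≈ 0.37

Flux at 1.20 AU: S = 1361/1.20² = 945 W m⁻².
From T_eq⁴ = S(1−A)/(4σ): 1−A = 4σT_eq⁴/S.
1−A = 4 × 5.67×10⁻⁸ × (226)⁴ / 945 = 0.626.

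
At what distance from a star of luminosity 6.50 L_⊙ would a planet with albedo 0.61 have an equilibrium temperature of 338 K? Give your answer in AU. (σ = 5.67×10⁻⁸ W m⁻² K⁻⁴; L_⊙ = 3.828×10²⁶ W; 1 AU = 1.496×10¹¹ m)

L = 6.50 × 3.828×10²⁶ = 2.49×10²⁷ W.
From T_eq⁴ = L(1−A)/(16πσd²): d = √[L(1−A)/(16πσT_eq⁴)].
d = √[2.49×10²⁷ × 0.39 / (16π × 5.67×10⁻⁸ × (338)⁴)] = 1.62×10¹¹ m = 1.08 AU.

d ≈ 1.08 AU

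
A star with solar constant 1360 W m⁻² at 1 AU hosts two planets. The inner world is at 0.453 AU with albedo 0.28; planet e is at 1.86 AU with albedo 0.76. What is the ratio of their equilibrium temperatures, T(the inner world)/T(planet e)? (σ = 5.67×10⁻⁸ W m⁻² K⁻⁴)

T₁/T₂ ≈ 2.667

T_eq = [S₀(1−A)/(4σd²)]^(1/4), so T ∝ (1−A)^(1/4) / √d.
T₁ = [1360×0.72/(4×5.67×10⁻⁸×0.453²)]^(1/4) = 380.85 K.
T₂ = [1360×0.24/(4×5.67×10⁻⁸×1.86²)]^(1/4) = 142.81 K.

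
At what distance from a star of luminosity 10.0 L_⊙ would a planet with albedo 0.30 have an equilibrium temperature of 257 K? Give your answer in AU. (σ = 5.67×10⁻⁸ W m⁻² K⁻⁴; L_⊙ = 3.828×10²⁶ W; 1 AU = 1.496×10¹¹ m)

d ≈ 3.10 AU

L = 10.0 × 3.828×10²⁶ = 3.83×10²⁷ W.
From T_eq⁴ = L(1−A)/(16πσd²): d = √[L(1−A)/(16πσT_eq⁴)].
d = √[3.83×10²⁷ × 0.70 / (16π × 5.67×10⁻⁸ × (257)⁴)] = 4.64×10¹¹ m = 3.10 AU.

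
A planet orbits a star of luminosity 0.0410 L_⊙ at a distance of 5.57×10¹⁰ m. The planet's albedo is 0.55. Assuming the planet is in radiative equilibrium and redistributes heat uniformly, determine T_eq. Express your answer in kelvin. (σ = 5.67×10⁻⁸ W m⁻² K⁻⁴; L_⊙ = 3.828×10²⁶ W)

T_eq ≈ 168 K

L = 0.0410 × 3.828×10²⁶ = 1.57×10²⁵ W.
Flux: S = L/(4πd²) = 1.57×10²⁵/(4π×(5.57×10¹⁰)²) = 403 W m⁻².
Energy balance: absorbed = emitted ⇒ πR²·S(1−A) = 4πR²·σT_eq⁴, so T_eq⁴ = S(1−A)/(4σ).
T_eq = [403 × 0.45 / (4 × 5.67×10⁻⁸)]^(1/4) = (7.99×10⁸)^(1/4) = 168 K.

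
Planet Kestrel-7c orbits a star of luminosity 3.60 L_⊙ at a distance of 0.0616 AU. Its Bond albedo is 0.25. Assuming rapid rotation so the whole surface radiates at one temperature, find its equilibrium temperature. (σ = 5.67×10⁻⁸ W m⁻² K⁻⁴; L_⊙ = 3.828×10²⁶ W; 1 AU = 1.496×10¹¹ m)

T_eq ≈ 1440 K

d = 0.0616 AU = 9.22×10⁹ m.
L = 3.60 × 3.828×10²⁶ = 1.38×10²⁷ W.
Flux: S = L/(4πd²) = 1.38×10²⁷/(4π×(9.22×10⁹)²) = 1.29×10⁶ W m⁻².
Energy balance: absorbed = emitted ⇒ πR²·S(1−A) = 4πR²·σT_eq⁴, so T_eq⁴ = S(1−A)/(4σ).
T_eq = [1.29×10⁶ × 0.75 / (4 × 5.67×10⁻⁸)]^(1/4) = (4.27×10¹²)^(1/4) = 1440 K.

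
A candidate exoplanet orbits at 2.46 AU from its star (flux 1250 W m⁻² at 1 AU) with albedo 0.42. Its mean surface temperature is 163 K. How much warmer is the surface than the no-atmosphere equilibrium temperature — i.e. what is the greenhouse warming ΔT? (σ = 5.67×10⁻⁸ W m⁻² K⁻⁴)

ΔT ≈ 11.4 K

S = 1250/2.46² = 206.6 W m⁻².
T_eq = [S(1−A)/(4σ)]^(1/4) = [206.6×0.58/(4×5.67×10⁻⁸)]^(1/4) = 151.6 K.
ΔT = T_surf − T_eq = 163 − 151.6.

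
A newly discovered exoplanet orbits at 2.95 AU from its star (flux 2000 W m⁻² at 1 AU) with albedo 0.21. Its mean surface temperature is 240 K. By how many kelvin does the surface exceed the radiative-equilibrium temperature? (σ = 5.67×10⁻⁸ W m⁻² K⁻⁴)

ΔT ≈ 71.8 K

S = 2000/2.95² = 229.8 W m⁻².
T_eq = [S(1−A)/(4σ)]^(1/4) = [229.8×0.79/(4×5.67×10⁻⁸)]^(1/4) = 168.2 K.
ΔT = T_surf − T_eq = 240 − 168.2.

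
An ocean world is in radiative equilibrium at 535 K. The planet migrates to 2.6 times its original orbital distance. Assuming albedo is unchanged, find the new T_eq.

T_eq ≈ 332 K

T_eq ∝ L^(1/4) · d^(−1/2).
T′ = 535 / 2.6^(1/2) = 332 K.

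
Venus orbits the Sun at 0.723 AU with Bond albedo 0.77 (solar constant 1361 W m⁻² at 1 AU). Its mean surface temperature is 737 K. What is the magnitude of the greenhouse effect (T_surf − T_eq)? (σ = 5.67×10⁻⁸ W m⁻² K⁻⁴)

S = 1361/0.723² = 2604 W m⁻².
T_eq = [S(1−A)/(4σ)]^(1/4) = [2604×0.23/(4×5.67×10⁻⁸)]^(1/4) = 226.7 K.
ΔT = T_surf − T_eq = 737 − 226.7.

ΔT ≈ 510.3 K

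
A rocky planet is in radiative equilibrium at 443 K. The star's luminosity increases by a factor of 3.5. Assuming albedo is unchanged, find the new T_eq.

T_eq ∝ L^(1/4) · d^(−1/2).
T′ = 443 × 3.5^(1/4) = 606 K.

T_eq ≈ 606 K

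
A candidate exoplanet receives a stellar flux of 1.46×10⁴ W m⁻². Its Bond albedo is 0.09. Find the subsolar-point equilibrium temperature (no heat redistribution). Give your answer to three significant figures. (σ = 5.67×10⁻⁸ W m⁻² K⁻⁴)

At the subsolar point the surface absorbs S(1−A) and emits σT⁴ per unit area — no factor of 4, since only the local patch is in balance.
T = [1.46×10⁴ × 0.91 / 5.67×10⁻⁸]^(1/4) = (2.34×10¹¹)^(1/4) = 696 K.

T_ss ≈ 696 K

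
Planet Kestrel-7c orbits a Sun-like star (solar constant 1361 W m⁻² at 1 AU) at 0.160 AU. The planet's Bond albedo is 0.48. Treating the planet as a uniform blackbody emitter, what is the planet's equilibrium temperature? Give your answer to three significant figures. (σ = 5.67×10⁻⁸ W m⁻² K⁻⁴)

Flux at 0.160 AU: S = 1361/0.160² = 5.32×10⁴ W m⁻².
Energy balance: absorbed = emitted ⇒ πR²·S(1−A) = 4πR²·σT_eq⁴, so T_eq⁴ = S(1−A)/(4σ).
T_eq = [5.32×10⁴ × 0.52 / (4 × 5.67×10⁻⁸)]^(1/4) = (1.22×10¹¹)^(1/4) = 591 K.

T_eq ≈ 591 K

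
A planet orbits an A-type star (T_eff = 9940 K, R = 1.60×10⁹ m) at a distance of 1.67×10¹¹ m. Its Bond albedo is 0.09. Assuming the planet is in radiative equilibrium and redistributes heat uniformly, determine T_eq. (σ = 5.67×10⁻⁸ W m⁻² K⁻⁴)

T_eq ≈ 672 K

L = 4πR_⋆²σT_⋆⁴ = 4π(1.60×10⁹)² × 5.67×10⁻⁸ × (9940)⁴ = 1.78×10²⁸ W.
S = L/(4πd²) = 5.08×10⁴ W m⁻².
Energy balance: absorbed = emitted ⇒ πR²·S(1−A) = 4πR²·σT_eq⁴, so T_eq⁴ = S(1−A)/(4σ).
T_eq = [5.08×10⁴ × 0.91 / (4 × 5.67×10⁻⁸)]^(1/4) = (2.04×10¹¹)^(1/4) = 672 K.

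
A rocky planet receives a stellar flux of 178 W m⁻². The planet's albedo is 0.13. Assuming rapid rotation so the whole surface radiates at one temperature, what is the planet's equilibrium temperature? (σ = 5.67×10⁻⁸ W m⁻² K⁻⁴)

Energy balance: absorbed = emitted ⇒ πR²·S(1−A) = 4πR²·σT_eq⁴, so T_eq⁴ = S(1−A)/(4σ).
T_eq = [178 × 0.87 / (4 × 5.67×10⁻⁸)]^(1/4) = (6.83×10⁸)^(1/4) = 162 K.

T_eq ≈ 162 K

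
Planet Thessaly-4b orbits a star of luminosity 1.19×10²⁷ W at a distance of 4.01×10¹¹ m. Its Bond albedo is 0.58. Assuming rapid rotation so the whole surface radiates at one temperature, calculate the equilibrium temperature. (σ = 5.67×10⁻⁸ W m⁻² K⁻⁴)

Flux: S = L/(4πd²) = 1.19×10²⁷/(4π×(4.01×10¹¹)²) = 589 W m⁻².
Energy balance: absorbed = emitted ⇒ πR²·S(1−A) = 4πR²·σT_eq⁴, so T_eq⁴ = S(1−A)/(4σ).
T_eq = [589 × 0.42 / (4 × 5.67×10⁻⁸)]^(1/4) = (1.09×10⁹)^(1/4) = 182 K.

T_eq ≈ 182 K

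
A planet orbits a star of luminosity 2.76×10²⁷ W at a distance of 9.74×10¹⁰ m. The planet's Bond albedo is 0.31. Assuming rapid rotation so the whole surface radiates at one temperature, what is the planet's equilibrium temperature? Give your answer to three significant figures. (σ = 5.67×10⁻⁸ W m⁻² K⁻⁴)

Flux: S = L/(4πd²) = 2.76×10²⁷/(4π×(9.74×10¹⁰)²) = 2.32×10⁴ W m⁻².
Energy balance: absorbed = emitted ⇒ πR²·S(1−A) = 4πR²·σT_eq⁴, so T_eq⁴ = S(1−A)/(4σ).
T_eq = [2.32×10⁴ × 0.69 / (4 × 5.67×10⁻⁸)]^(1/4) = (7.04×10¹⁰)^(1/4) = 515 K.

T_eq ≈ 515 K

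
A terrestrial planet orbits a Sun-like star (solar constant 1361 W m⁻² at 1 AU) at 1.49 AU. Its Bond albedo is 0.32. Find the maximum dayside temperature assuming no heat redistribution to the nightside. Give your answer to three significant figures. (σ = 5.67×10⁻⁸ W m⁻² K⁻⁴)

T_ss ≈ 293 K

Flux at 1.49 AU: S = 1361/1.49² = 613 W m⁻².
With no redistribution each surface element balances locally: S(1−A) = σT⁴.
T = [613 × 0.68 / 5.67×10⁻⁸]^(1/4) = (7.35×10⁹)^(1/4) = 293 K.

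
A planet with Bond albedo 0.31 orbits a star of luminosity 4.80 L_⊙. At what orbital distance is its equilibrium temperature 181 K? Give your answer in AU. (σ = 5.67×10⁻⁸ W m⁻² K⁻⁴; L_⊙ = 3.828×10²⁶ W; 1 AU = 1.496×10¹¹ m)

d ≈ 4.30 AU

L = 4.80 × 3.828×10²⁶ = 1.84×10²⁷ W.
From T_eq⁴ = L(1−A)/(16πσd²): d = √[L(1−A)/(16πσT_eq⁴)].
d = √[1.84×10²⁷ × 0.69 / (16π × 5.67×10⁻⁸ × (181)⁴)] = 6.44×10¹¹ m = 4.30 AU.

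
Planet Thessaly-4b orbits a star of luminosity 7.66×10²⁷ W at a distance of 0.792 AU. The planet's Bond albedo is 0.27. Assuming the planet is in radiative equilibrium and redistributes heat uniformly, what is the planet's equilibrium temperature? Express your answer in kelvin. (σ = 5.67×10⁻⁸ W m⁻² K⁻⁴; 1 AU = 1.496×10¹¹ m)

T_eq ≈ 611 K

d = 0.792 AU = 1.18×10¹¹ m.
Flux: S = L/(4πd²) = 7.66×10²⁷/(4π×(1.18×10¹¹)²) = 4.34×10⁴ W m⁻².
Energy balance: absorbed = emitted ⇒ πR²·S(1−A) = 4πR²·σT_eq⁴, so T_eq⁴ = S(1−A)/(4σ).
T_eq = [4.34×10⁴ × 0.73 / (4 × 5.67×10⁻⁸)]^(1/4) = (1.40×10¹¹)^(1/4) = 611 K.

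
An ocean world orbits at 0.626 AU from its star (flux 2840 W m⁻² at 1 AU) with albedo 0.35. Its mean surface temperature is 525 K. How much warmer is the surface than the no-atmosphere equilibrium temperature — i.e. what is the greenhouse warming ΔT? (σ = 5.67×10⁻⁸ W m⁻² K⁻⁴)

S = 2840/0.626² = 7247 W m⁻².
T_eq = [S(1−A)/(4σ)]^(1/4) = [7247×0.65/(4×5.67×10⁻⁸)]^(1/4) = 379.6 K.
ΔT = T_surf − T_eq = 525 − 379.6.

ΔT ≈ 145.4 K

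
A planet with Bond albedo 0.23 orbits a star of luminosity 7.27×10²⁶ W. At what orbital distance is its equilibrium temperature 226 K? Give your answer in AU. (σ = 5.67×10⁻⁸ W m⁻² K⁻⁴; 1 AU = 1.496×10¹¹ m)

From T_eq⁴ = L(1−A)/(16πσd²): d = √[L(1−A)/(16πσT_eq⁴)].
d = √[7.27×10²⁶ × 0.77 / (16π × 5.67×10⁻⁸ × (226)⁴)] = 2.74×10¹¹ m = 1.83 AU.

d ≈ 1.83 AU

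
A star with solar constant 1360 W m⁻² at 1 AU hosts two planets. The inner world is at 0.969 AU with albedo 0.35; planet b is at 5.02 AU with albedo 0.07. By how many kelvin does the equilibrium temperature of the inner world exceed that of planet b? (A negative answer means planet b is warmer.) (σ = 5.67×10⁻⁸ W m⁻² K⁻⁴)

ΔT ≈ 131.9 K

T_eq = [S₀(1−A)/(4σd²)]^(1/4), so T ∝ (1−A)^(1/4) / √d.
T₁ = [1360×0.65/(4×5.67×10⁻⁸×0.969²)]^(1/4) = 253.83 K.
T₂ = [1360×0.93/(4×5.67×10⁻⁸×5.02²)]^(1/4) = 121.97 K.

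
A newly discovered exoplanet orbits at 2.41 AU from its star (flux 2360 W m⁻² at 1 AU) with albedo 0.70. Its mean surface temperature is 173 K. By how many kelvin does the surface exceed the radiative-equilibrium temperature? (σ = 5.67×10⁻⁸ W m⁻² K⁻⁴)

S = 2360/2.41² = 406.3 W m⁻².
T_eq = [S(1−A)/(4σ)]^(1/4) = [406.3×0.30/(4×5.67×10⁻⁸)]^(1/4) = 152.3 K.
ΔT = T_surf − T_eq = 173 − 152.3.

ΔT ≈ 20.7 K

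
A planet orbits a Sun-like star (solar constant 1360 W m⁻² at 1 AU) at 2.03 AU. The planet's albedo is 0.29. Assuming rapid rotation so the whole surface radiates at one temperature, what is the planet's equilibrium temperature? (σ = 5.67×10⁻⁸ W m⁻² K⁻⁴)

T_eq ≈ 179 K

Flux at 2.03 AU: S = 1360/2.03² = 330 W m⁻².
Energy balance: absorbed = emitted ⇒ πR²·S(1−A) = 4πR²·σT_eq⁴, so T_eq⁴ = S(1−A)/(4σ).
T_eq = [330 × 0.71 / (4 × 5.67×10⁻⁸)]^(1/4) = (1.03×10⁹)^(1/4) = 179 K.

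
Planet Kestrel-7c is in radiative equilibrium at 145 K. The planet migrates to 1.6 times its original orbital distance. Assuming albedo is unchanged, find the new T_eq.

T_eq ≈ 115 K

T_eq ∝ L^(1/4) · d^(−1/2).
T′ = 145 / 1.6^(1/2) = 115 K.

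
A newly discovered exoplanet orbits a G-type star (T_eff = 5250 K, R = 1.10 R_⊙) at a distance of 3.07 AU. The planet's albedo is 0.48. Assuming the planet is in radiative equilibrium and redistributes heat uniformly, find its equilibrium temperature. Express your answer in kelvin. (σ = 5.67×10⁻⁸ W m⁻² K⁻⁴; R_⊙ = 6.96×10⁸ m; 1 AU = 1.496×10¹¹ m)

T_eq ≈ 129 K

R_⋆ = 1.10 × 6.96×10⁸ = 7.66×10⁸ m.
d = 3.07 AU = 4.59×10¹¹ m.
L = 4πR_⋆²σT_⋆⁴ = 4π(7.66×10⁸)² × 5.67×10⁻⁸ × (5250)⁴ = 3.17×10²⁶ W.
S = L/(4πd²) = 120 W m⁻².
Energy balance: absorbed = emitted ⇒ πR²·S(1−A) = 4πR²·σT_eq⁴, so T_eq⁴ = S(1−A)/(4σ).
T_eq = [120 × 0.52 / (4 × 5.67×10⁻⁸)]^(1/4) = (2.74×10⁸)^(1/4) = 129 K.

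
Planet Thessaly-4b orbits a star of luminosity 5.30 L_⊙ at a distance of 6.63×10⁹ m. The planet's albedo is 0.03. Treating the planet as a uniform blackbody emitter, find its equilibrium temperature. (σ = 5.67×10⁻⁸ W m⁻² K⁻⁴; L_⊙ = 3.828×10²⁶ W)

T_eq ≈ 1990 K

L = 5.30 × 3.828×10²⁶ = 2.03×10²⁷ W.
Flux: S = L/(4πd²) = 2.03×10²⁷/(4π×(6.63×10⁹)²) = 3.67×10⁶ W m⁻².
Energy balance: absorbed = emitted ⇒ πR²·S(1−A) = 4πR²·σT_eq⁴, so T_eq⁴ = S(1−A)/(4σ).
T_eq = [3.67×10⁶ × 0.97 / (4 × 5.67×10⁻⁸)]^(1/4) = (1.57×10¹³)^(1/4) = 1990 K.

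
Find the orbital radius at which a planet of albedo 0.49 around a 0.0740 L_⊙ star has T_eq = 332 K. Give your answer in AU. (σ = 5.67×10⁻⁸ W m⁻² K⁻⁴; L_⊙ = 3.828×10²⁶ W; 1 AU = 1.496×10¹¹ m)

d ≈ 0.137 AU

L = 0.0740 × 3.828×10²⁶ = 2.83×10²⁵ W.
From T_eq⁴ = L(1−A)/(16πσd²): d = √[L(1−A)/(16πσT_eq⁴)].
d = √[2.83×10²⁵ × 0.51 / (16π × 5.67×10⁻⁸ × (332)⁴)] = 2.04×10¹⁰ m = 0.137 AU.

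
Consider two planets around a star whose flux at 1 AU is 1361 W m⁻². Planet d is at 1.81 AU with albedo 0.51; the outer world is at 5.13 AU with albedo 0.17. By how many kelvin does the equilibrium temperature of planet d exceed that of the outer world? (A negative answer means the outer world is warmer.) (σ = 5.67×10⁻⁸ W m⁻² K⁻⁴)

T_eq = [S₀(1−A)/(4σd²)]^(1/4), so T ∝ (1−A)^(1/4) / √d.
T₁ = [1361×0.49/(4×5.67×10⁻⁸×1.81²)]^(1/4) = 173.09 K.
T₂ = [1361×0.83/(4×5.67×10⁻⁸×5.13²)]^(1/4) = 117.29 K.

ΔT ≈ 55.8 K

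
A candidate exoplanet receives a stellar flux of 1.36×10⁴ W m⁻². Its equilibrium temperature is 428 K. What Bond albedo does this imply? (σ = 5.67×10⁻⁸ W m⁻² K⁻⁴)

A ≈ 0.44

From T_eq⁴ = S(1−A)/(4σ): 1−A = 4σT_eq⁴/S.
1−A = 4 × 5.67×10⁻⁸ × (428)⁴ / 1.36×10⁴ = 0.560.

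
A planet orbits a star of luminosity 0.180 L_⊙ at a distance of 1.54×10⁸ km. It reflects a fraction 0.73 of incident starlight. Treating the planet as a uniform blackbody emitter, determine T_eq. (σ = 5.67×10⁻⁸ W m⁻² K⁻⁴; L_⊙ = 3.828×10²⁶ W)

T_eq ≈ 129 K

d = 1.54×10⁸ km = 1.54×10¹¹ m.
L = 0.180 × 3.828×10²⁶ = 6.89×10²⁵ W.
Flux: S = L/(4πd²) = 6.89×10²⁵/(4π×(1.54×10¹¹)²) = 231 W m⁻².
Energy balance: absorbed = emitted ⇒ πR²·S(1−A) = 4πR²·σT_eq⁴, so T_eq⁴ = S(1−A)/(4σ).
T_eq = [231 × 0.27 / (4 × 5.67×10⁻⁸)]^(1/4) = (2.75×10⁸)^(1/4) = 129 K.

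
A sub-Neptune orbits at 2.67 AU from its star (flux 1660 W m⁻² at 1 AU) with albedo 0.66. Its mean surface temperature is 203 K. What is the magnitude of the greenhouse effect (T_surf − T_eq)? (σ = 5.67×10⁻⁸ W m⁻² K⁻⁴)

ΔT ≈ 66.3 K

S = 1660/2.67² = 232.9 W m⁻².
T_eq = [S(1−A)/(4σ)]^(1/4) = [232.9×0.34/(4×5.67×10⁻⁸)]^(1/4) = 136.7 K.
ΔT = T_surf − T_eq = 203 − 136.7.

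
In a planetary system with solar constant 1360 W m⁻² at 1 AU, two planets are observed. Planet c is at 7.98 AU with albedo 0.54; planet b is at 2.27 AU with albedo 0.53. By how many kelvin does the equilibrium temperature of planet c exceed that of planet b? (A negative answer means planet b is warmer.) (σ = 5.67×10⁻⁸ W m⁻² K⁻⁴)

T_eq = [S₀(1−A)/(4σd²)]^(1/4), so T ∝ (1−A)^(1/4) / √d.
T₁ = [1360×0.46/(4×5.67×10⁻⁸×7.98²)]^(1/4) = 81.13 K.
T₂ = [1360×0.47/(4×5.67×10⁻⁸×2.27²)]^(1/4) = 152.93 K.

ΔT ≈ -71.8 K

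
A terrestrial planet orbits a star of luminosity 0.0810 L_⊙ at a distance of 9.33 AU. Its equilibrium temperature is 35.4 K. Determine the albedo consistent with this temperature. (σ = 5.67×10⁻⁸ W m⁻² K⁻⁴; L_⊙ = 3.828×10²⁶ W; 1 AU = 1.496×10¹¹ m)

d = 9.33 AU = 1.40×10¹² m.
L = 0.0810 × 3.828×10²⁶ = 3.10×10²⁵ W.
Flux: S = L/(4πd²) = 3.10×10²⁵/(4π×(1.40×10¹²)²) = 1.27 W m⁻².
From T_eq⁴ = S(1−A)/(4σ): 1−A = 4σT_eq⁴/S.
1−A = 4 × 5.67×10⁻⁸ × (35.4)⁴ / 1.27 = 0.281.

A ≈ 0.72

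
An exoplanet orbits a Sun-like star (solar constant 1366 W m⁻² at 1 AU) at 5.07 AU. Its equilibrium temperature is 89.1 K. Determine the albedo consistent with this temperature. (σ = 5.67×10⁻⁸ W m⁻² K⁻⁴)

A ≈ 0.73

Flux at 5.07 AU: S = 1366/5.07² = 53.1 W m⁻².
From T_eq⁴ = S(1−A)/(4σ): 1−A = 4σT_eq⁴/S.
1−A = 4 × 5.67×10⁻⁸ × (89.1)⁴ / 53.1 = 0.269.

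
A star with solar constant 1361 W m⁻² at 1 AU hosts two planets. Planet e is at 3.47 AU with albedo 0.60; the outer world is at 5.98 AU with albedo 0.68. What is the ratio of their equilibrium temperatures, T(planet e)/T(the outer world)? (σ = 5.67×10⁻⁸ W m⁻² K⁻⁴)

T_eq = [S₀(1−A)/(4σd²)]^(1/4), so T ∝ (1−A)^(1/4) / √d.
T₁ = [1361×0.40/(4×5.67×10⁻⁸×3.47²)]^(1/4) = 118.82 K.
T₂ = [1361×0.32/(4×5.67×10⁻⁸×5.98²)]^(1/4) = 85.60 K.

T₁/T₂ ≈ 1.388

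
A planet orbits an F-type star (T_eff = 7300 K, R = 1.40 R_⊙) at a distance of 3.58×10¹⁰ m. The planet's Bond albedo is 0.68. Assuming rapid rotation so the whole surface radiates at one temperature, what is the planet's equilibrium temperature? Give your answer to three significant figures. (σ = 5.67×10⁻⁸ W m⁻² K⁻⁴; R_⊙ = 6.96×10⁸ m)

R_⋆ = 1.40 × 6.96×10⁸ = 9.74×10⁸ m.
L = 4πR_⋆²σT_⋆⁴ = 4π(9.74×10⁸)² × 5.67×10⁻⁸ × (7300)⁴ = 1.92×10²⁷ W.
S = L/(4πd²) = 1.19×10⁵ W m⁻².
Energy balance: absorbed = emitted ⇒ πR²·S(1−A) = 4πR²·σT_eq⁴, so T_eq⁴ = S(1−A)/(4σ).
T_eq = [1.19×10⁵ × 0.32 / (4 × 5.67×10⁻⁸)]^(1/4) = (1.68×10¹¹)^(1/4) = 641 K.

T_eq ≈ 641 K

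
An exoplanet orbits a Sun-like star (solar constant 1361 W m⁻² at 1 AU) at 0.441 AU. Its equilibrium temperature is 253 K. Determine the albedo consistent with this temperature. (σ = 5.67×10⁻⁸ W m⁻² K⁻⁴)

A ≈ 0.87

Flux at 0.441 AU: S = 1361/0.441² = 7000 W m⁻².
From T_eq⁴ = S(1−A)/(4σ): 1−A = 4σT_eq⁴/S.
1−A = 4 × 5.67×10⁻⁸ × (253)⁴ / 7000 = 0.133.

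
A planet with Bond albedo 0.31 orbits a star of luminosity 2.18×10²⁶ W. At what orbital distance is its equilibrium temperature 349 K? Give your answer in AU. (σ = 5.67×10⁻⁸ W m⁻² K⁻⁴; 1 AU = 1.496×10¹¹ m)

From T_eq⁴ = L(1−A)/(16πσd²): d = √[L(1−A)/(16πσT_eq⁴)].
d = √[2.18×10²⁶ × 0.69 / (16π × 5.67×10⁻⁸ × (349)⁴)] = 5.96×10¹⁰ m = 0.399 AU.

d ≈ 0.399 AU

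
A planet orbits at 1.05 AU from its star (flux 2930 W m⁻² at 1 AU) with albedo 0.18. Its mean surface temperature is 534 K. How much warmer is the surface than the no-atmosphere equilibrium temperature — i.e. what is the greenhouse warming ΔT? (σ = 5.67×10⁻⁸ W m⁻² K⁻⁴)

ΔT ≈ 220.9 K

S = 2930/1.05² = 2658 W m⁻².
T_eq = [S(1−A)/(4σ)]^(1/4) = [2658×0.82/(4×5.67×10⁻⁸)]^(1/4) = 313.1 K.
ΔT = T_surf − T_eq = 534 − 313.1.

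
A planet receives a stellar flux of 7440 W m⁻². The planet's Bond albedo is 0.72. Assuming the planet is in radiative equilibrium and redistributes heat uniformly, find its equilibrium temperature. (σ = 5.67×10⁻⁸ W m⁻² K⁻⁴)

Energy balance: absorbed = emitted ⇒ πR²·S(1−A) = 4πR²·σT_eq⁴, so T_eq⁴ = S(1−A)/(4σ).
T_eq = [7440 × 0.28 / (4 × 5.67×10⁻⁸)]^(1/4) = (9.19×10⁹)^(1/4) = 310 K.

T_eq ≈ 310 K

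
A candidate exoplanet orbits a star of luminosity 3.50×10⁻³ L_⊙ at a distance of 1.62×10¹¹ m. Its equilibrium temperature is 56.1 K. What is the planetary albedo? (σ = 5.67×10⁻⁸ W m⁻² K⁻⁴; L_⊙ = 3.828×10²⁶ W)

L = 3.50×10⁻³ × 3.828×10²⁶ = 1.34×10²⁴ W.
Flux: S = L/(4πd²) = 1.34×10²⁴/(4π×(1.62×10¹¹)²) = 4.06 W m⁻².
From T_eq⁴ = S(1−A)/(4σ): 1−A = 4σT_eq⁴/S.
1−A = 4 × 5.67×10⁻⁸ × (56.1)⁴ / 4.06 = 0.553.

A ≈ 0.45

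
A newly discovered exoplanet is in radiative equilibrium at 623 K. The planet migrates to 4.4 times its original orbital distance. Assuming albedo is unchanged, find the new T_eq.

T_eq ≈ 297 K

T_eq ∝ L^(1/4) · d^(−1/2).
T′ = 623 / 4.4^(1/2) = 297 K.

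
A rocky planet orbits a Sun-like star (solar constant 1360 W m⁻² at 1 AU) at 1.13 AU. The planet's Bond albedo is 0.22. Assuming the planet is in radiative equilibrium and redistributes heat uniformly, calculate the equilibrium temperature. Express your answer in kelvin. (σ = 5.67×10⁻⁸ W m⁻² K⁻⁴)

T_eq ≈ 246 K

Flux at 1.13 AU: S = 1360/1.13² = 1070 W m⁻².
Energy balance: absorbed = emitted ⇒ πR²·S(1−A) = 4πR²·σT_eq⁴, so T_eq⁴ = S(1−A)/(4σ).
T_eq = [1070 × 0.78 / (4 × 5.67×10⁻⁸)]^(1/4) = (3.66×10⁹)^(1/4) = 246 K.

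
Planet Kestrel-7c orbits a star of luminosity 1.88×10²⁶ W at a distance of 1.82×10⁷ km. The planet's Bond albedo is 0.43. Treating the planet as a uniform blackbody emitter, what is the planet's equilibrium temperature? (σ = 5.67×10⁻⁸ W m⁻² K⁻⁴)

T_eq ≈ 580 K

d = 1.82×10⁷ km = 1.82×10¹⁰ m.
Flux: S = L/(4πd²) = 1.88×10²⁶/(4π×(1.82×10¹⁰)²) = 4.52×10⁴ W m⁻².
Energy balance: absorbed = emitted ⇒ πR²·S(1−A) = 4πR²·σT_eq⁴, so T_eq⁴ = S(1−A)/(4σ).
T_eq = [4.52×10⁴ × 0.57 / (4 × 5.67×10⁻⁸)]^(1/4) = (1.14×10¹¹)^(1/4) = 580 K.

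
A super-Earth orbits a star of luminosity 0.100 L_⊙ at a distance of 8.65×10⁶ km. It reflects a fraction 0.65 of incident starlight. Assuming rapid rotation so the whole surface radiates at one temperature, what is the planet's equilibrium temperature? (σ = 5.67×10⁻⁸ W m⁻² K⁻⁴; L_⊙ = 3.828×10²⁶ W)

d = 8.65×10⁶ km = 8.65×10⁹ m.
L = 0.100 × 3.828×10²⁶ = 3.83×10²⁵ W.
Flux: S = L/(4πd²) = 3.83×10²⁵/(4π×(8.65×10⁹)²) = 4.07×10⁴ W m⁻².
Energy balance: absorbed = emitted ⇒ πR²·S(1−A) = 4πR²·σT_eq⁴, so T_eq⁴ = S(1−A)/(4σ).
T_eq = [4.07×10⁴ × 0.35 / (4 × 5.67×10⁻⁸)]^(1/4) = (6.28×10¹⁰)^(1/4) = 501 K.

T_eq ≈ 501 K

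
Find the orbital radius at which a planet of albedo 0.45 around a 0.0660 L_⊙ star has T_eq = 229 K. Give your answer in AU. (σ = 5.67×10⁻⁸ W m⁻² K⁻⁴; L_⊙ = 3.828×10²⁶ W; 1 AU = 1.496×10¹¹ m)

L = 0.0660 × 3.828×10²⁶ = 2.53×10²⁵ W.
From T_eq⁴ = L(1−A)/(16πσd²): d = √[L(1−A)/(16πσT_eq⁴)].
d = √[2.53×10²⁵ × 0.55 / (16π × 5.67×10⁻⁸ × (229)⁴)] = 4.21×10¹⁰ m = 0.281 AU.

d ≈ 0.281 AU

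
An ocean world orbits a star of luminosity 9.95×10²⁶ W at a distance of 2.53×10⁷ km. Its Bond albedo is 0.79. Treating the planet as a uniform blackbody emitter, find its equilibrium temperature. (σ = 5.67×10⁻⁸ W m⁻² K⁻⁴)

d = 2.53×10⁷ km = 2.53×10¹⁰ m.
Flux: S = L/(4πd²) = 9.95×10²⁶/(4π×(2.53×10¹⁰)²) = 1.24×10⁵ W m⁻².
Energy balance: absorbed = emitted ⇒ πR²·S(1−A) = 4πR²·σT_eq⁴, so T_eq⁴ = S(1−A)/(4σ).
T_eq = [1.24×10⁵ × 0.21 / (4 × 5.67×10⁻⁸)]^(1/4) = (1.15×10¹¹)^(1/4) = 582 K.

T_eq ≈ 582 K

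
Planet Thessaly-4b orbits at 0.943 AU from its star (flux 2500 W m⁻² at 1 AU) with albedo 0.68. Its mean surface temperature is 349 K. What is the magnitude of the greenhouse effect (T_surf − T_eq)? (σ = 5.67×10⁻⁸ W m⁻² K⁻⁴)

S = 2500/0.943² = 2811 W m⁻².
T_eq = [S(1−A)/(4σ)]^(1/4) = [2811×0.32/(4×5.67×10⁻⁸)]^(1/4) = 251.0 K.
ΔT = T_surf − T_eq = 349 − 251.0.

ΔT ≈ 98.0 K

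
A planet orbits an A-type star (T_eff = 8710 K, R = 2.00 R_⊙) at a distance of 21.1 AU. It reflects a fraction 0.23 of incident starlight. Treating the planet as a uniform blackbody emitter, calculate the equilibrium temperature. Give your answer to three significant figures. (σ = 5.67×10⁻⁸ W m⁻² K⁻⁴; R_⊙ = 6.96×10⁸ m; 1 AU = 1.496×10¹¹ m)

R_⋆ = 2.00 × 6.96×10⁸ = 1.39×10⁹ m.
d = 21.1 AU = 3.16×10¹² m.
L = 4πR_⋆²σT_⋆⁴ = 4π(1.39×10⁹)² × 5.67×10⁻⁸ × (8710)⁴ = 7.95×10²⁷ W.
S = L/(4πd²) = 63.5 W m⁻².
Energy balance: absorbed = emitted ⇒ πR²·S(1−A) = 4πR²·σT_eq⁴, so T_eq⁴ = S(1−A)/(4σ).
T_eq = [63.5 × 0.77 / (4 × 5.67×10⁻⁸)]^(1/4) = (2.15×10⁸)^(1/4) = 121 K.

T_eq ≈ 121 K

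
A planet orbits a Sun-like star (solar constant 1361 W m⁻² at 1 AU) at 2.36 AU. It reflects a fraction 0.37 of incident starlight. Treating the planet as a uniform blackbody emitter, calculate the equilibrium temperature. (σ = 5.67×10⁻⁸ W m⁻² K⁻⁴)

Flux at 2.36 AU: S = 1361/2.36² = 244 W m⁻².
Energy balance: absorbed = emitted ⇒ πR²·S(1−A) = 4πR²·σT_eq⁴, so T_eq⁴ = S(1−A)/(4σ).
T_eq = [244 × 0.63 / (4 × 5.67×10⁻⁸)]^(1/4) = (6.79×10⁸)^(1/4) = 161 K.

T_eq ≈ 161 K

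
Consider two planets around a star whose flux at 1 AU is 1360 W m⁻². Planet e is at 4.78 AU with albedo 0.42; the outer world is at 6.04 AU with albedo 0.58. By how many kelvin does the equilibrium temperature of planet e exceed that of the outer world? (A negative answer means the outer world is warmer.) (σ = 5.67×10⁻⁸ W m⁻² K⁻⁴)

ΔT ≈ 19.9 K

T_eq = [S₀(1−A)/(4σd²)]^(1/4), so T ∝ (1−A)^(1/4) / √d.
T₁ = [1360×0.58/(4×5.67×10⁻⁸×4.78²)]^(1/4) = 111.08 K.
T₂ = [1360×0.42/(4×5.67×10⁻⁸×6.04²)]^(1/4) = 91.15 K.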